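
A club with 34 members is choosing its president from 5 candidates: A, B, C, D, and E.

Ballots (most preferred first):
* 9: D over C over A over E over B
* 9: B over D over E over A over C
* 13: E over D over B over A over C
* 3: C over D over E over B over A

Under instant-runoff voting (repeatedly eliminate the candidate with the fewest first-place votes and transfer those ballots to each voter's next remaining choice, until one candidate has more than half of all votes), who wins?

D

Round 1: A 0, B 9, C 3, D 9, E 13. A eliminated.
Round 2: B 9, C 3, D 9, E 13. C eliminated.
Round 3: B 9, D 12, E 13. B eliminated.
Round 4: D 21, E 13. D has a majority (≥18).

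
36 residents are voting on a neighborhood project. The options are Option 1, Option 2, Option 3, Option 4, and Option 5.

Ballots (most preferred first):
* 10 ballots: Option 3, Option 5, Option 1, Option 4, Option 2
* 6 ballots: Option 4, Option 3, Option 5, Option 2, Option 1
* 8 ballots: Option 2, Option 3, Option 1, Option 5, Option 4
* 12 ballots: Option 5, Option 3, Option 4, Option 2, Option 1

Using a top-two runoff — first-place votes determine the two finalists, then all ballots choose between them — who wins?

Option 3

Round 1 first-place votes: Option 1 0, Option 2 8, Option 3 10, Option 4 6, Option 5 12. Option 5 and Option 3 advance.
Runoff: Option 5 is ranked above Option 3 on 12 ballots, Option 3 above Option 5 on 24.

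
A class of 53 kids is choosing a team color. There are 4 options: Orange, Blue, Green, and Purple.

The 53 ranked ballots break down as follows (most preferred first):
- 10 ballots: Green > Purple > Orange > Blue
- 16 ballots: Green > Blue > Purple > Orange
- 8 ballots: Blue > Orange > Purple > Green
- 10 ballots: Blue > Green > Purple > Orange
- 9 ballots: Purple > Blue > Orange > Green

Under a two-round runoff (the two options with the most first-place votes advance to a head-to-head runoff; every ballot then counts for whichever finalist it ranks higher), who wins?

Round 1 first-place votes: Orange 0, Blue 18, Green 26, Purple 9. Green and Blue advance.
Runoff: Green is ranked above Blue on 26 ballots, Blue above Green on 27.

Blue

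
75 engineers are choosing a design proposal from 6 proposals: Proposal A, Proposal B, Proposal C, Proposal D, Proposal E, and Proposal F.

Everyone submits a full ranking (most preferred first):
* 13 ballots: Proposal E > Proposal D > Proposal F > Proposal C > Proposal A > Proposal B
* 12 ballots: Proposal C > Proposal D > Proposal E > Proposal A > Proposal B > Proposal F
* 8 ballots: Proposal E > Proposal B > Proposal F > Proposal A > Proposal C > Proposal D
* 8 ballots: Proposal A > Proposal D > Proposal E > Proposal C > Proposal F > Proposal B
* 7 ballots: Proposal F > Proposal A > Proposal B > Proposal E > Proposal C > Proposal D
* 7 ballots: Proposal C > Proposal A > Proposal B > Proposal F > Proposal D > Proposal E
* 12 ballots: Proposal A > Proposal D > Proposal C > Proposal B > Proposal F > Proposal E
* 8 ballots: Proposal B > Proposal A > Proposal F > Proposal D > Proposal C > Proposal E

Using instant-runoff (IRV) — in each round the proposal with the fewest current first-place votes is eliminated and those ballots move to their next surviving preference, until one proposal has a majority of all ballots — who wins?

Round 1: Proposal A 20, Proposal B 8, Proposal C 19, Proposal D 0, Proposal E 21, Proposal F 7. Proposal D eliminated.
Round 2: Proposal A 20, Proposal B 8, Proposal C 19, Proposal E 21, Proposal F 7. Proposal F eliminated.
Round 3: Proposal A 27, Proposal B 8, Proposal C 19, Proposal E 21. Proposal B eliminated.
Round 4: Proposal A 35, Proposal C 19, Proposal E 21. Proposal C eliminated.
Round 5: Proposal A 42, Proposal E 33. Proposal A has a majority (≥38).

Proposal A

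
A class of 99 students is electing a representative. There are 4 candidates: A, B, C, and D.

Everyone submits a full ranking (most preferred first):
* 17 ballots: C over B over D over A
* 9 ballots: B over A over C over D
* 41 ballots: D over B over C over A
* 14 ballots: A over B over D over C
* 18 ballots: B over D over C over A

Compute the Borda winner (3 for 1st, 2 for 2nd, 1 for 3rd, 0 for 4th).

A: 17×0 + 9×2 + 41×0 + 14×3 + 18×0 = 60
B: 17×2 + 9×3 + 41×2 + 14×2 + 18×3 = 225
C: 17×3 + 9×1 + 41×1 + 14×0 + 18×1 = 119
D: 17×1 + 9×0 + 41×3 + 14×1 + 18×2 = 190

B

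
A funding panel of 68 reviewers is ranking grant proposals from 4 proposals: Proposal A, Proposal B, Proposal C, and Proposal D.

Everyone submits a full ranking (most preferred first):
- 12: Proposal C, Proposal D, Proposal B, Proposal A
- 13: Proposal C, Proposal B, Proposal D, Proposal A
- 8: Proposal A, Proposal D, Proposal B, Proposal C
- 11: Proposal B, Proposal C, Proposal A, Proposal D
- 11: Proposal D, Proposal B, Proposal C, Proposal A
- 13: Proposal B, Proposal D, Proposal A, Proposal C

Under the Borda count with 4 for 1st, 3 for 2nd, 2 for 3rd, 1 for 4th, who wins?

Proposal B

Proposal A: 12×1 + 13×1 + 8×4 + 11×2 + 11×1 + 13×2 = 116
Proposal B: 12×2 + 13×3 + 8×2 + 11×4 + 11×3 + 13×4 = 208
Proposal C: 12×4 + 13×4 + 8×1 + 11×3 + 11×2 + 13×1 = 176
Proposal D: 12×3 + 13×2 + 8×3 + 11×1 + 11×4 + 13×3 = 180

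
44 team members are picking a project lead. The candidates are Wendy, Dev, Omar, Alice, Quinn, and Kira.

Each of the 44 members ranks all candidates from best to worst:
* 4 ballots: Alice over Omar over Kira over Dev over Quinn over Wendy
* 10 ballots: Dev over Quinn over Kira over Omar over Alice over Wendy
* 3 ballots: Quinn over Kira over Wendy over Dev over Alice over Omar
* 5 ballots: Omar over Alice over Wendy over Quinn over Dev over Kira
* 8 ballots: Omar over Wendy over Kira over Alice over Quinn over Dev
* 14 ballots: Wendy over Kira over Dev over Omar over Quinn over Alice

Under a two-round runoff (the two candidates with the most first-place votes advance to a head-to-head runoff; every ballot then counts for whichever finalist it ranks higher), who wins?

Omar

Round 1 first-place votes: Wendy 14, Dev 10, Omar 13, Alice 4, Quinn 3, Kira 0. Wendy and Omar advance.
Runoff: Wendy is ranked above Omar on 17 ballots, Omar above Wendy on 27.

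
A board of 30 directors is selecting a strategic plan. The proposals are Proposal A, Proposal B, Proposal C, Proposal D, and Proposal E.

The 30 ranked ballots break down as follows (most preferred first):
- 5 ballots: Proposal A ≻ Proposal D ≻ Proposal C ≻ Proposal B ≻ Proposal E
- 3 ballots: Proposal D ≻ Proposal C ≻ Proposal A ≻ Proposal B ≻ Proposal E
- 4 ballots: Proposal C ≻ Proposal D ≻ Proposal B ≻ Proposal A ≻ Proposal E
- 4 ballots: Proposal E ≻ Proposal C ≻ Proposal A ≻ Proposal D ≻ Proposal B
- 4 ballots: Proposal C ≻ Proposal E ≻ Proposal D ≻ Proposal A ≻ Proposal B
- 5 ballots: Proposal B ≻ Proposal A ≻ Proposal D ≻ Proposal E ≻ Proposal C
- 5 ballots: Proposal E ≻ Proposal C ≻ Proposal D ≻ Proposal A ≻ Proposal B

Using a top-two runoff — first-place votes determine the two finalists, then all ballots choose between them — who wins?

Proposal C

Round 1 first-place votes: Proposal A 5, Proposal B 5, Proposal C 8, Proposal D 3, Proposal E 9. Proposal E and Proposal C advance.
Runoff: Proposal E is ranked above Proposal C on 14 ballots, Proposal C above Proposal E on 16.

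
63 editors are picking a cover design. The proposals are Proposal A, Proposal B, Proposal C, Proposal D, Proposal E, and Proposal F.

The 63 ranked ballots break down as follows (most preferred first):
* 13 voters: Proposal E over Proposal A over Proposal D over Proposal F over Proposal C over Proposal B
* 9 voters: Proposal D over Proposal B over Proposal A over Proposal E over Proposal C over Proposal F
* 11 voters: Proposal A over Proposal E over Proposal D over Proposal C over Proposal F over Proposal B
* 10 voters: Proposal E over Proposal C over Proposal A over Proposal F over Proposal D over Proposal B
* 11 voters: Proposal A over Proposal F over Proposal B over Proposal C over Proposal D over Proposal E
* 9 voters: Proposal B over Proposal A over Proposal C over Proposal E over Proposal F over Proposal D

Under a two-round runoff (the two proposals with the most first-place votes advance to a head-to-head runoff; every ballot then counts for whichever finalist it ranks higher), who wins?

Proposal A

Round 1 first-place votes: Proposal A 22, Proposal B 9, Proposal C 0, Proposal D 9, Proposal E 23, Proposal F 0. Proposal E and Proposal A advance.
Runoff: Proposal E is ranked above Proposal A on 23 ballots, Proposal A above Proposal E on 40.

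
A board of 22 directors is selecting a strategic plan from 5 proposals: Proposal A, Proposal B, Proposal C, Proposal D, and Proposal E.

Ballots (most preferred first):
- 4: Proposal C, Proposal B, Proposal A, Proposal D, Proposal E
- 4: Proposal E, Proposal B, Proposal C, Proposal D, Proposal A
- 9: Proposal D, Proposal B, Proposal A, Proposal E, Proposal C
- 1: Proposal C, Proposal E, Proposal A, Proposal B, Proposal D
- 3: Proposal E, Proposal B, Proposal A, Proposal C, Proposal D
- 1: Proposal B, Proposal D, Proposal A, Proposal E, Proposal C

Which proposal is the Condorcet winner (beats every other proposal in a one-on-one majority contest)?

Proposal B vs Proposal A: 21–1
Proposal B vs Proposal C: 17–5
Proposal B vs Proposal D: 13–9
Proposal B vs Proposal E: 14–8
Proposal B beats every other proposal.

Proposal B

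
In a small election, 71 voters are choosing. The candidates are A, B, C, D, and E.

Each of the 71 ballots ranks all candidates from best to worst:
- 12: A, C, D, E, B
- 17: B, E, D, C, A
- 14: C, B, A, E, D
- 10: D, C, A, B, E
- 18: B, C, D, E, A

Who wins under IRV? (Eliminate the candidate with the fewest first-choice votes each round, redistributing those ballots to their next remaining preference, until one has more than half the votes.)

C

Round 1: A 12, B 35, C 14, D 10, E 0. E eliminated.
Round 2: A 12, B 35, C 14, D 10. D eliminated.
Round 3: A 12, B 35, C 24. A eliminated.
Round 4: B 35, C 36. C has a majority (≥36).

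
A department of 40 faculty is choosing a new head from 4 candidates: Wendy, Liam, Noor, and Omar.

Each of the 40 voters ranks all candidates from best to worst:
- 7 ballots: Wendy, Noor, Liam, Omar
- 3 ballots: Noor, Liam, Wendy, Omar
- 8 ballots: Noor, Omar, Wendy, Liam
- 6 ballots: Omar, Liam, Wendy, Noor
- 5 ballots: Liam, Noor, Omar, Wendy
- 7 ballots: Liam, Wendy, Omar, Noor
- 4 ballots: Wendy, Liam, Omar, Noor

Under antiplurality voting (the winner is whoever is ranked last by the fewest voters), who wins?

Last-place votes: Wendy 5, Liam 8, Noor 17, Omar 10.

Wendy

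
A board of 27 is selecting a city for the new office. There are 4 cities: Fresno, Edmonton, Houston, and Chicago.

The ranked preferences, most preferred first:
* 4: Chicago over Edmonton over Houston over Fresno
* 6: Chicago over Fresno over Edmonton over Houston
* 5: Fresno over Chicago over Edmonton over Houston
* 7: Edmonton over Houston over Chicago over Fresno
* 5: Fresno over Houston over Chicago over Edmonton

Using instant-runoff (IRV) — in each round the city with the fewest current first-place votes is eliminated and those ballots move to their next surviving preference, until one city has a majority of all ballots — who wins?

Round 1: Fresno 10, Edmonton 7, Houston 0, Chicago 10. Houston eliminated.
Round 2: Fresno 10, Edmonton 7, Chicago 10. Edmonton eliminated.
Round 3: Fresno 10, Chicago 17. Chicago has a majority (≥14).

Chicago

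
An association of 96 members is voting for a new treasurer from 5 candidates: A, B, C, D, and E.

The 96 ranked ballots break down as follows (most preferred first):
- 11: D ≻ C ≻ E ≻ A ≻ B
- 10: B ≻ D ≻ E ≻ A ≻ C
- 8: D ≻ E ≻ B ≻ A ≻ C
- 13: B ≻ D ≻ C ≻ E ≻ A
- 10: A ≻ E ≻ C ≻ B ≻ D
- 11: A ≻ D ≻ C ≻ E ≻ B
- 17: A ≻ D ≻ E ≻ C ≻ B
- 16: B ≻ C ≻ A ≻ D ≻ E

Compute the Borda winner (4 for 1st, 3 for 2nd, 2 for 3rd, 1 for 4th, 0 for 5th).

A: 11×1 + 10×1 + 8×1 + 13×0 + 10×4 + 11×4 + 17×4 + 16×2 = 213
B: 11×0 + 10×4 + 8×2 + 13×4 + 10×1 + 11×0 + 17×0 + 16×4 = 182
C: 11×3 + 10×0 + 8×0 + 13×2 + 10×2 + 11×2 + 17×1 + 16×3 = 166
D: 11×4 + 10×3 + 8×4 + 13×3 + 10×0 + 11×3 + 17×3 + 16×1 = 245
E: 11×2 + 10×2 + 8×3 + 13×1 + 10×3 + 11×1 + 17×2 + 16×0 = 154

D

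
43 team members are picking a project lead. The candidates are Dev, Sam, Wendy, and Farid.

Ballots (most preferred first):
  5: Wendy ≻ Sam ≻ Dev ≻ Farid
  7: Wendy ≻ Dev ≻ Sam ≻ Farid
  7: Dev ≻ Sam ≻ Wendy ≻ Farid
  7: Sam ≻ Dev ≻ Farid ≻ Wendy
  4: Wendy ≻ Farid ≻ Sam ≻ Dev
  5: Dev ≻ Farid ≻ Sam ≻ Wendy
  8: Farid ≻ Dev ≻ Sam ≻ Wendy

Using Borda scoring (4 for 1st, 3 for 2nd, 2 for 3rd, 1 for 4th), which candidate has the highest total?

Dev

Dev: 5×2 + 7×3 + 7×4 + 7×3 + 4×1 + 5×4 + 8×3 = 128
Sam: 5×3 + 7×2 + 7×3 + 7×4 + 4×2 + 5×2 + 8×2 = 112
Wendy: 5×4 + 7×4 + 7×2 + 7×1 + 4×4 + 5×1 + 8×1 = 98
Farid: 5×1 + 7×1 + 7×1 + 7×2 + 4×3 + 5×3 + 8×4 = 92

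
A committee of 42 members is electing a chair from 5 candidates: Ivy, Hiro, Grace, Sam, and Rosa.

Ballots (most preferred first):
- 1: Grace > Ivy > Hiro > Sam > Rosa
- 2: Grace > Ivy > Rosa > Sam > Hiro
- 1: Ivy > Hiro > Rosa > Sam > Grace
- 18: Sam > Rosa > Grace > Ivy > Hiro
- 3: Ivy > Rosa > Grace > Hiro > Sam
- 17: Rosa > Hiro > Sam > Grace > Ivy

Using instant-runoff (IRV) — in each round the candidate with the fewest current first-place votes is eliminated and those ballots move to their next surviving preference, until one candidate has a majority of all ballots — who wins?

Round 1: Ivy 4, Hiro 0, Grace 3, Sam 18, Rosa 17. Hiro eliminated.
Round 2: Ivy 4, Grace 3, Sam 18, Rosa 17. Grace eliminated.
Round 3: Ivy 7, Sam 18, Rosa 17. Ivy eliminated.
Round 4: Sam 19, Rosa 23. Rosa has a majority (≥22).

Rosa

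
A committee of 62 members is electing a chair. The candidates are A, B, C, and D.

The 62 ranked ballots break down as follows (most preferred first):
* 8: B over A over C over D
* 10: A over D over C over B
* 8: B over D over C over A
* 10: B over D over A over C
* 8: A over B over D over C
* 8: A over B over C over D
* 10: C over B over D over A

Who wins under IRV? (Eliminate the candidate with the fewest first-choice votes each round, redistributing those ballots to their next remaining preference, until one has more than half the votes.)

B

Round 1: A 26, B 26, C 10, D 0. D eliminated.
Round 2: A 26, B 26, C 10. C eliminated.
Round 3: A 26, B 36. B has a majority (≥32).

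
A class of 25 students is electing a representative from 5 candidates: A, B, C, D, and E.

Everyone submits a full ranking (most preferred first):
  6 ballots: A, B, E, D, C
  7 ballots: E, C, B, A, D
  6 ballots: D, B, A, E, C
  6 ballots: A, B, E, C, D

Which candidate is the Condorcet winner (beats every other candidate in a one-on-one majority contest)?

B vs A: 13–12
B vs C: 18–7
B vs D: 19–6
B vs E: 18–7
B beats every other candidate.

B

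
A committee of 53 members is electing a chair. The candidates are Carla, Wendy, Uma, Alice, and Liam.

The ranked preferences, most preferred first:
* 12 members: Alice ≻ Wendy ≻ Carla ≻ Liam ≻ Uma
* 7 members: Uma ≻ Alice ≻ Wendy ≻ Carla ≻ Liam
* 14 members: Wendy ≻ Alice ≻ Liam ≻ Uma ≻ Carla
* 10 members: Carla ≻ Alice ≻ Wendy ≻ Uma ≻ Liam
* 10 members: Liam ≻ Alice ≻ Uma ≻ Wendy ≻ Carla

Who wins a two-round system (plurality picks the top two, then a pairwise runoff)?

Round 1 first-place votes: Carla 10, Wendy 14, Uma 7, Alice 12, Liam 10. Wendy and Alice advance.
Runoff: Wendy is ranked above Alice on 14 ballots, Alice above Wendy on 39.

Alice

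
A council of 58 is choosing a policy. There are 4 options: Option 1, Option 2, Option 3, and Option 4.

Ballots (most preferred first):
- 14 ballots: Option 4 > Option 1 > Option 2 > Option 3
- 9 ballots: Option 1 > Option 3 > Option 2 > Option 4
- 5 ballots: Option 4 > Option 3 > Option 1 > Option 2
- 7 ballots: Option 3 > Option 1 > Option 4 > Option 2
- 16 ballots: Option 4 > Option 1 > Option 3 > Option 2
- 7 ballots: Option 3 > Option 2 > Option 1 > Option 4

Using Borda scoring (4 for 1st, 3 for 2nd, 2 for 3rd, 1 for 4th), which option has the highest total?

Option 1

Option 1: 14×3 + 9×4 + 5×2 + 7×3 + 16×3 + 7×2 = 171
Option 2: 14×2 + 9×2 + 5×1 + 7×1 + 16×1 + 7×3 = 95
Option 3: 14×1 + 9×3 + 5×3 + 7×4 + 16×2 + 7×4 = 144
Option 4: 14×4 + 9×1 + 5×4 + 7×2 + 16×4 + 7×1 = 170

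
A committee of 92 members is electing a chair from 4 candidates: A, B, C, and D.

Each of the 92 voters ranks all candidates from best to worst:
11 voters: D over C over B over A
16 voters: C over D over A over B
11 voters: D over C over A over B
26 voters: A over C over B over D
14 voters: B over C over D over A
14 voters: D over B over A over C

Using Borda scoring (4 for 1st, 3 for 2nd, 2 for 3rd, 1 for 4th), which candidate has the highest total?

A: 11×1 + 16×2 + 11×2 + 26×4 + 14×1 + 14×2 = 211
B: 11×2 + 16×1 + 11×1 + 26×2 + 14×4 + 14×3 = 199
C: 11×3 + 16×4 + 11×3 + 26×3 + 14×3 + 14×1 = 264
D: 11×4 + 16×3 + 11×4 + 26×1 + 14×2 + 14×4 = 246

C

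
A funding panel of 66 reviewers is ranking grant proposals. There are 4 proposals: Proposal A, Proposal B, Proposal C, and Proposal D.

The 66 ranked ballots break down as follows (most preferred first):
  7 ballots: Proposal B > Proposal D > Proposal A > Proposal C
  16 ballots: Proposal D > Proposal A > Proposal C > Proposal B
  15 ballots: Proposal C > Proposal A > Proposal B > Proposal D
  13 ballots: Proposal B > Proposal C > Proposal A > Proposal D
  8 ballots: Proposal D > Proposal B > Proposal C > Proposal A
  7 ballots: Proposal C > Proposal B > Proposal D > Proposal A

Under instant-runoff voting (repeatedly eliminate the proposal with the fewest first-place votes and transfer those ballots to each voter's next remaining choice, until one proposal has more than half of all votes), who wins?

Proposal C

Round 1: Proposal A 0, Proposal B 20, Proposal C 22, Proposal D 24. Proposal A eliminated.
Round 2: Proposal B 20, Proposal C 22, Proposal D 24. Proposal B eliminated.
Round 3: Proposal C 35, Proposal D 31. Proposal C has a majority (≥34).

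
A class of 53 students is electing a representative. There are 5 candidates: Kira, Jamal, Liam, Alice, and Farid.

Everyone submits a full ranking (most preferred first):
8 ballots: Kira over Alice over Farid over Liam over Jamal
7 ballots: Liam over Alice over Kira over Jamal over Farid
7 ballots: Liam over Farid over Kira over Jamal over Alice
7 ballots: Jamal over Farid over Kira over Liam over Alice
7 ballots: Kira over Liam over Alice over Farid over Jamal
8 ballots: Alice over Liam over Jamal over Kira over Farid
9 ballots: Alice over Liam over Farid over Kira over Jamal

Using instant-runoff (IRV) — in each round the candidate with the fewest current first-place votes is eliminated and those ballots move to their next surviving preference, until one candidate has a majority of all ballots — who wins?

Kira

Round 1: Kira 15, Jamal 7, Liam 14, Alice 17, Farid 0. Farid eliminated.
Round 2: Kira 15, Jamal 7, Liam 14, Alice 17. Jamal eliminated.
Round 3: Kira 22, Liam 14, Alice 17. Liam eliminated.
Round 4: Kira 29, Alice 24. Kira has a majority (≥27).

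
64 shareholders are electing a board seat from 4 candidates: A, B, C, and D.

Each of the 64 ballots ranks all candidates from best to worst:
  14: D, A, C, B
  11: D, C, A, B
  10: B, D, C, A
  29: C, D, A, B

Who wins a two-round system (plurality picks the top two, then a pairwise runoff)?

D

Round 1 first-place votes: A 0, B 10, C 29, D 25. C and D advance.
Runoff: C is ranked above D on 29 ballots, D above C on 35.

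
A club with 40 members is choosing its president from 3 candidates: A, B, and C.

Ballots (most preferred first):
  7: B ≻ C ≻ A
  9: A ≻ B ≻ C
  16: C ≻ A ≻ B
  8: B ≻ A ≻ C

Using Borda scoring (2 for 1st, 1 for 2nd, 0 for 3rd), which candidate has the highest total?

A: 7×0 + 9×2 + 16×1 + 8×1 = 42
B: 7×2 + 9×1 + 16×0 + 8×2 = 39
C: 7×1 + 9×0 + 16×2 + 8×0 = 39

A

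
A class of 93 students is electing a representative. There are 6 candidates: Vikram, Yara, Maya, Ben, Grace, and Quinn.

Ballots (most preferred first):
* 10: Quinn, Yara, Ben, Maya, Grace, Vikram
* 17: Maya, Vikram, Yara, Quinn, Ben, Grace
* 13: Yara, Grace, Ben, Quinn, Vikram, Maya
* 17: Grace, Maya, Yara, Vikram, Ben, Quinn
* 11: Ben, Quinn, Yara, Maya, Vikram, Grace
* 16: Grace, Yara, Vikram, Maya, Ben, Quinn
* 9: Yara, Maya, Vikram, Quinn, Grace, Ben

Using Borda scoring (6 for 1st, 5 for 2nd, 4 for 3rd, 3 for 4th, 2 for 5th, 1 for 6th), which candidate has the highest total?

Vikram: 10×1 + 17×5 + 13×2 + 17×3 + 11×2 + 16×4 + 9×4 = 294
Yara: 10×5 + 17×4 + 13×6 + 17×4 + 11×4 + 16×5 + 9×6 = 442
Maya: 10×3 + 17×6 + 13×1 + 17×5 + 11×3 + 16×3 + 9×5 = 356
Ben: 10×4 + 17×2 + 13×4 + 17×2 + 11×6 + 16×2 + 9×1 = 267
Grace: 10×2 + 17×1 + 13×5 + 17×6 + 11×1 + 16×6 + 9×2 = 329
Quinn: 10×6 + 17×3 + 13×3 + 17×1 + 11×5 + 16×1 + 9×3 = 265

Yara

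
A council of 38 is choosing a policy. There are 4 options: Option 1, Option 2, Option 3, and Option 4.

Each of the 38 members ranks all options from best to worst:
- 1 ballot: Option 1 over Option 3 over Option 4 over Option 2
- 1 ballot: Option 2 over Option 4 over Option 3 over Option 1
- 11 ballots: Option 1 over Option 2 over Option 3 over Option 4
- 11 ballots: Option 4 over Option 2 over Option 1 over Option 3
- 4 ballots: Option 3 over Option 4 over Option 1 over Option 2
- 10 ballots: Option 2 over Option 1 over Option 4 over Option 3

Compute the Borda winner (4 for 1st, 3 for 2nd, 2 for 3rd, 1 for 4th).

Option 2

Option 1: 1×4 + 1×1 + 11×4 + 11×2 + 4×2 + 10×3 = 109
Option 2: 1×1 + 1×4 + 11×3 + 11×3 + 4×1 + 10×4 = 115
Option 3: 1×3 + 1×2 + 11×2 + 11×1 + 4×4 + 10×1 = 64
Option 4: 1×2 + 1×3 + 11×1 + 11×4 + 4×3 + 10×2 = 92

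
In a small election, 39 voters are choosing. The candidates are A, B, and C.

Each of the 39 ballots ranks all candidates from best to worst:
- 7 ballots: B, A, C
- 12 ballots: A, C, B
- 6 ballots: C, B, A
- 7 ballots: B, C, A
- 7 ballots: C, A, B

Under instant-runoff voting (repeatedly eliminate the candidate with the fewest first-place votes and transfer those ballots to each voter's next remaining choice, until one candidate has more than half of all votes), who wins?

C

Round 1: A 12, B 14, C 13. A eliminated.
Round 2: B 14, C 25. C has a majority (≥20).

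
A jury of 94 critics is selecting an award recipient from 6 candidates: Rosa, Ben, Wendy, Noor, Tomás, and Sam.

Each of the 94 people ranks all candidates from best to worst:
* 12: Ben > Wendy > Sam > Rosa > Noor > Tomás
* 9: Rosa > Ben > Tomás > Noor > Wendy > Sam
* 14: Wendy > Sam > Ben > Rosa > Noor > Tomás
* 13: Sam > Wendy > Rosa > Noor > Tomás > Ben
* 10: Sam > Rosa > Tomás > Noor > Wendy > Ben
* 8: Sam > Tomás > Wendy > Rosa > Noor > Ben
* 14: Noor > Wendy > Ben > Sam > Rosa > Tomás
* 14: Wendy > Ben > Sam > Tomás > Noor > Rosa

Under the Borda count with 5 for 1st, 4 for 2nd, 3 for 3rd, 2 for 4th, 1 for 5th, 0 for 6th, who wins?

Rosa: 12×2 + 9×5 + 14×2 + 13×3 + 10×4 + 8×2 + 14×1 + 14×0 = 206
Ben: 12×5 + 9×4 + 14×3 + 13×0 + 10×0 + 8×0 + 14×3 + 14×4 = 236
Wendy: 12×4 + 9×1 + 14×5 + 13×4 + 10×1 + 8×3 + 14×4 + 14×5 = 339
Noor: 12×1 + 9×2 + 14×1 + 13×2 + 10×2 + 8×1 + 14×5 + 14×1 = 182
Tomás: 12×0 + 9×3 + 14×0 + 13×1 + 10×3 + 8×4 + 14×0 + 14×2 = 130
Sam: 12×3 + 9×0 + 14×4 + 13×5 + 10×5 + 8×5 + 14×2 + 14×3 = 317

Wendy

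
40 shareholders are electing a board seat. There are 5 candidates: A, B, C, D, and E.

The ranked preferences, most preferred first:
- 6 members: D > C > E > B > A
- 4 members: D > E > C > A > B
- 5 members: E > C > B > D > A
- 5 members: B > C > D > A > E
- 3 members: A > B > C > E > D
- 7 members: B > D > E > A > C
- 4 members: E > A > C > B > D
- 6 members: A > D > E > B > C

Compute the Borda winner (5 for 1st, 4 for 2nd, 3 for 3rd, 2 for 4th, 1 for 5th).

A: 6×1 + 4×2 + 5×1 + 5×2 + 3×5 + 7×2 + 4×4 + 6×5 = 104
B: 6×2 + 4×1 + 5×3 + 5×5 + 3×4 + 7×5 + 4×2 + 6×2 = 123
C: 6×4 + 4×3 + 5×4 + 5×4 + 3×3 + 7×1 + 4×3 + 6×1 = 110
D: 6×5 + 4×5 + 5×2 + 5×3 + 3×1 + 7×4 + 4×1 + 6×4 = 134
E: 6×3 + 4×4 + 5×5 + 5×1 + 3×2 + 7×3 + 4×5 + 6×3 = 129

D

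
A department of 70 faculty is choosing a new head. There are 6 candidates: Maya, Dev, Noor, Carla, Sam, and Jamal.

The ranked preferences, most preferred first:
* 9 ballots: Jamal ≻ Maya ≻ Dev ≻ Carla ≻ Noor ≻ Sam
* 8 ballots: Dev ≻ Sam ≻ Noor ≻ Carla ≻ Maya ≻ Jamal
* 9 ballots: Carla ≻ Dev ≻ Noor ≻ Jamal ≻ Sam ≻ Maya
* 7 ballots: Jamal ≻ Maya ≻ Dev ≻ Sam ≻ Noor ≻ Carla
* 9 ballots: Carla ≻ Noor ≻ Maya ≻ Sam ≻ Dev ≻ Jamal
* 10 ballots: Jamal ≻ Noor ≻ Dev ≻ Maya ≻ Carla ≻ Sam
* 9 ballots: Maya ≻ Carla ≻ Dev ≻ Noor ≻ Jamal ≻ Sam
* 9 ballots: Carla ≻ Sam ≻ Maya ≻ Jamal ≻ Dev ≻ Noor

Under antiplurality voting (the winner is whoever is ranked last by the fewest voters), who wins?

Dev

Last-place votes: Maya 9, Dev 0, Noor 9, Carla 7, Sam 28, Jamal 17.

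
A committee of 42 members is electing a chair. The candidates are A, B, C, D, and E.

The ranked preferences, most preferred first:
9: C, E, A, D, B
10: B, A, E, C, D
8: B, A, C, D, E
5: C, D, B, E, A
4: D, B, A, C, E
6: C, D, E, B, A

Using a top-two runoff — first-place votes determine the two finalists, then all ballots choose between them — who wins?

B

Round 1 first-place votes: A 0, B 18, C 20, D 4, E 0. C and B advance.
Runoff: C is ranked above B on 20 ballots, B above C on 22.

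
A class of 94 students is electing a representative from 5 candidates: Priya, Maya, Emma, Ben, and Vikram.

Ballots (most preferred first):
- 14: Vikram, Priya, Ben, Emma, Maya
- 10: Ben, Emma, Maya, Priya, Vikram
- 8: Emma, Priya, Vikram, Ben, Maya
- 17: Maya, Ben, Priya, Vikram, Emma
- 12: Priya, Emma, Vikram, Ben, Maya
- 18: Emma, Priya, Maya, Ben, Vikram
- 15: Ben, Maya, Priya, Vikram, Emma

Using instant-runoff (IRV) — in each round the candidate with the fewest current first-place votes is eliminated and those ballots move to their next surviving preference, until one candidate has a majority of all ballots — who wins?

Round 1: Priya 12, Maya 17, Emma 26, Ben 25, Vikram 14. Priya eliminated.
Round 2: Maya 17, Emma 38, Ben 25, Vikram 14. Vikram eliminated.
Round 3: Maya 17, Emma 38, Ben 39. Maya eliminated.
Round 4: Emma 38, Ben 56. Ben has a majority (≥48).

Ben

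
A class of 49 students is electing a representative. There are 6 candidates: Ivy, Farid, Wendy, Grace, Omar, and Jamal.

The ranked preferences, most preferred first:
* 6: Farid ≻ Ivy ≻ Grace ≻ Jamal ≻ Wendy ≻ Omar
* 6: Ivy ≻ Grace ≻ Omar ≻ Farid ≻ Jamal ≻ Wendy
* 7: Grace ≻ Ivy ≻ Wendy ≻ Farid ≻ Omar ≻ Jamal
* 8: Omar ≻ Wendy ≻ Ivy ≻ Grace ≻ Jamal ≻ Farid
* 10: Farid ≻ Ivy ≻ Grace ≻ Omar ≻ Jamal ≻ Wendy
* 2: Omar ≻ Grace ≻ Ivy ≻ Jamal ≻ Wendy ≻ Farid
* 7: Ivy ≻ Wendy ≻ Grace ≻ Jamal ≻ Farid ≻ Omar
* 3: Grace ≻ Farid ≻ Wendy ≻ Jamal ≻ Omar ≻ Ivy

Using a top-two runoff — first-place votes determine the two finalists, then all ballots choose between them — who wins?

Ivy

Round 1 first-place votes: Ivy 13, Farid 16, Wendy 0, Grace 10, Omar 10, Jamal 0. Farid and Ivy advance.
Runoff: Farid is ranked above Ivy on 19 ballots, Ivy above Farid on 30.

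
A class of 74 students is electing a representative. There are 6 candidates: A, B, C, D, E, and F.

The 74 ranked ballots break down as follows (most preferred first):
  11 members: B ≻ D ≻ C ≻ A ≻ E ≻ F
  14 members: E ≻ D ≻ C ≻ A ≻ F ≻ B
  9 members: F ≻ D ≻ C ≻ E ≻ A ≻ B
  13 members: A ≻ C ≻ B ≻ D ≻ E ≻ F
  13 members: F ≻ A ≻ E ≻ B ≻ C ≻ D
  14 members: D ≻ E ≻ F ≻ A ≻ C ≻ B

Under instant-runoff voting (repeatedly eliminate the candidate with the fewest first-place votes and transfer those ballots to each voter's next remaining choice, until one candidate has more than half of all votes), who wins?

Round 1: A 13, B 11, C 0, D 14, E 14, F 22. C eliminated.
Round 2: A 13, B 11, D 14, E 14, F 22. B eliminated.
Round 3: A 13, D 25, E 14, F 22. A eliminated.
Round 4: D 38, E 14, F 22. D has a majority (≥38).

D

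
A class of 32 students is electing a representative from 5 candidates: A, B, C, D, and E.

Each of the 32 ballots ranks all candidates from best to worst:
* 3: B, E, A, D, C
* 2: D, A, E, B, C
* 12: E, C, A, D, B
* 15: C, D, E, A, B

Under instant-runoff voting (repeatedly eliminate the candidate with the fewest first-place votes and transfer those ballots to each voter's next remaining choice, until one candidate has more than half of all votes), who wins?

Round 1: A 0, B 3, C 15, D 2, E 12. A eliminated.
Round 2: B 3, C 15, D 2, E 12. D eliminated.
Round 3: B 3, C 15, E 14. B eliminated.
Round 4: C 15, E 17. E has a majority (≥17).

E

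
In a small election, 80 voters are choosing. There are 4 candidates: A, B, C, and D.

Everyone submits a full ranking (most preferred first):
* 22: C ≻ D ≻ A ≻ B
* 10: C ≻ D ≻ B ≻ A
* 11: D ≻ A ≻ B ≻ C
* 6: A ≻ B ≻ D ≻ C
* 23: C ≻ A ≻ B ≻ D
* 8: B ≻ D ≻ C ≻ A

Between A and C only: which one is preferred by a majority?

A is ranked above C on 17 ballots; C above A on 63.

C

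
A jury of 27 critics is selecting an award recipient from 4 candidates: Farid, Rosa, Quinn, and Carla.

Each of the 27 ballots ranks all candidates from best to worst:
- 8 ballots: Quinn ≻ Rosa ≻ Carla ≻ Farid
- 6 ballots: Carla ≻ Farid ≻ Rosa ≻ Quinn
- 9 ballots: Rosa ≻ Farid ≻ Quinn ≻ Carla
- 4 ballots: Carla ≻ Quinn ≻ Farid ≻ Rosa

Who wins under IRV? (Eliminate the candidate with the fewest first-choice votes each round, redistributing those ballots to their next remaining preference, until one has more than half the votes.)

Rosa

Round 1: Farid 0, Rosa 9, Quinn 8, Carla 10. Farid eliminated.
Round 2: Rosa 9, Quinn 8, Carla 10. Quinn eliminated.
Round 3: Rosa 17, Carla 10. Rosa has a majority (≥14).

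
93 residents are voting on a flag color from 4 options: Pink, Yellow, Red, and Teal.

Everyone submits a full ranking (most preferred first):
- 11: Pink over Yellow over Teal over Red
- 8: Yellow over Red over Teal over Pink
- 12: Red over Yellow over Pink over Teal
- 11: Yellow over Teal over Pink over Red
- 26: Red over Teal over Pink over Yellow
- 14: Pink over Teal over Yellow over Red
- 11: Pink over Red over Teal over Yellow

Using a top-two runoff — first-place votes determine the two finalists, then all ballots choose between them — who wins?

Round 1 first-place votes: Pink 36, Yellow 19, Red 38, Teal 0. Red and Pink advance.
Runoff: Red is ranked above Pink on 46 ballots, Pink above Red on 47.

Pink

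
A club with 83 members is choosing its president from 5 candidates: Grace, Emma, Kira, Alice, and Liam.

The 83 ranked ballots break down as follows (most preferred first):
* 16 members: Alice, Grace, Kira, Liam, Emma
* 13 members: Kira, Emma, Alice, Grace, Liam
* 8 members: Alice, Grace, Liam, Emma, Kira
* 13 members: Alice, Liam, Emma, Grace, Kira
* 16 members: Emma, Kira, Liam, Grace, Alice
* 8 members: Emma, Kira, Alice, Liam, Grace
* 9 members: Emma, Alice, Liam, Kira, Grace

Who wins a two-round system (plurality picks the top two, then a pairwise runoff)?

Emma

Round 1 first-place votes: Grace 0, Emma 33, Kira 13, Alice 37, Liam 0. Alice and Emma advance.
Runoff: Alice is ranked above Emma on 37 ballots, Emma above Alice on 46.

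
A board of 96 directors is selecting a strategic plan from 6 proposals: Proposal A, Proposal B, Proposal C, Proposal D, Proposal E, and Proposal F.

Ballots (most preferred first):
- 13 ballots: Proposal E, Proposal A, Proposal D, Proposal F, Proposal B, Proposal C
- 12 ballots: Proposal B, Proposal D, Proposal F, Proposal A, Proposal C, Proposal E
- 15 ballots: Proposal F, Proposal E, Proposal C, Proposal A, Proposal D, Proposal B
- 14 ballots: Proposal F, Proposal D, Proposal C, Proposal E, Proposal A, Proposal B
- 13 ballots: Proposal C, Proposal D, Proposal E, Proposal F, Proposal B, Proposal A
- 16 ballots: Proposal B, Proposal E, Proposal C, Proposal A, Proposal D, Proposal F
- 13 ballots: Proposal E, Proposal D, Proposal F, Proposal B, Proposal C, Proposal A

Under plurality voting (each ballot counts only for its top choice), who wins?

Proposal F

First-place votes: Proposal A 0, Proposal B 28, Proposal C 13, Proposal D 0, Proposal E 26, Proposal F 29.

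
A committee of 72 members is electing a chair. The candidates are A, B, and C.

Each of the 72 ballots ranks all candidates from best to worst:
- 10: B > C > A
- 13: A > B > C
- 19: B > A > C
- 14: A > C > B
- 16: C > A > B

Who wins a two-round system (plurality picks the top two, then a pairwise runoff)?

A

Round 1 first-place votes: A 27, B 29, C 16. B and A advance.
Runoff: B is ranked above A on 29 ballots, A above B on 43.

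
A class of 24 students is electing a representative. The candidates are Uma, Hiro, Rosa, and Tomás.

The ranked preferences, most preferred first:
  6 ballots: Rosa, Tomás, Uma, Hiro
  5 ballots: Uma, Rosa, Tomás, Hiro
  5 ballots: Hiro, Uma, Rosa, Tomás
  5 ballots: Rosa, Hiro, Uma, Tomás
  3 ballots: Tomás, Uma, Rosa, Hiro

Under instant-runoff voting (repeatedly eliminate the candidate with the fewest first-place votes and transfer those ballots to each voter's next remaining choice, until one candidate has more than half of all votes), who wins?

Round 1: Uma 5, Hiro 5, Rosa 11, Tomás 3. Tomás eliminated.
Round 2: Uma 8, Hiro 5, Rosa 11. Hiro eliminated.
Round 3: Uma 13, Rosa 11. Uma has a majority (≥13).

Uma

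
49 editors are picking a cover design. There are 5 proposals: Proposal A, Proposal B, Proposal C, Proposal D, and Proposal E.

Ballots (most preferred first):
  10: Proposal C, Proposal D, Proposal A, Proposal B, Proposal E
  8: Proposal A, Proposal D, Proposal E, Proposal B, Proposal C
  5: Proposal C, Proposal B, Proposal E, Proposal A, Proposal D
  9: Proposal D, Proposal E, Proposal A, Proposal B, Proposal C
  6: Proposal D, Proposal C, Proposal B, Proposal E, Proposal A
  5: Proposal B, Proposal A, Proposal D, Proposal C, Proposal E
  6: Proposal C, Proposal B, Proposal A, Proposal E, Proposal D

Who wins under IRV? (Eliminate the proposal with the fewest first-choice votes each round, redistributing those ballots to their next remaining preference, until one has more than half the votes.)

Proposal D

Round 1: Proposal A 8, Proposal B 5, Proposal C 21, Proposal D 15, Proposal E 0. Proposal E eliminated.
Round 2: Proposal A 8, Proposal B 5, Proposal C 21, Proposal D 15. Proposal B eliminated.
Round 3: Proposal A 13, Proposal C 21, Proposal D 15. Proposal A eliminated.
Round 4: Proposal C 21, Proposal D 28. Proposal D has a majority (≥25).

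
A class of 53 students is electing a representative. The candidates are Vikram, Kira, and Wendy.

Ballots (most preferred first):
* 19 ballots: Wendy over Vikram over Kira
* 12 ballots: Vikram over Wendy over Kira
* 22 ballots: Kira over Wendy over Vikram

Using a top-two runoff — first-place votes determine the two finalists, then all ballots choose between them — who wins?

Wendy

Round 1 first-place votes: Vikram 12, Kira 22, Wendy 19. Kira and Wendy advance.
Runoff: Kira is ranked above Wendy on 22 ballots, Wendy above Kira on 31.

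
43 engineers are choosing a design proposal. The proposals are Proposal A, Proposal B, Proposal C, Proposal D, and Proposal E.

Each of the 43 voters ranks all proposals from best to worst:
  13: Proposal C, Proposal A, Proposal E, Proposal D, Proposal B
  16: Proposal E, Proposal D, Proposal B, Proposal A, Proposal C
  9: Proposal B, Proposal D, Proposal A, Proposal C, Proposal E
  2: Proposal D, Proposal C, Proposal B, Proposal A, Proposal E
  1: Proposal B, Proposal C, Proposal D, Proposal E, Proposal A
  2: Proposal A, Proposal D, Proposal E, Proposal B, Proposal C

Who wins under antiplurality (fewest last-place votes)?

Proposal D

Last-place votes: Proposal A 1, Proposal B 13, Proposal C 18, Proposal D 0, Proposal E 11.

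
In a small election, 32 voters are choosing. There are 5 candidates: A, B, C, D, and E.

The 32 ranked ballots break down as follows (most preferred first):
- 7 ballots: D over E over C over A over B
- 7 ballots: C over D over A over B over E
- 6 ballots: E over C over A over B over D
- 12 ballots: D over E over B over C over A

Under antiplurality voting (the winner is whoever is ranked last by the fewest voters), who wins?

C

Last-place votes: A 12, B 7, C 0, D 6, E 7.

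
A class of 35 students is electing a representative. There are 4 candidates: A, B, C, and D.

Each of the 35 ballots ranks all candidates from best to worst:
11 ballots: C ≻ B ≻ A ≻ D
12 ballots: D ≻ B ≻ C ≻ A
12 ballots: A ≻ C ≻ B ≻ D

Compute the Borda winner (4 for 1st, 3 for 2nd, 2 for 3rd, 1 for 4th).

C

A: 11×2 + 12×1 + 12×4 = 82
B: 11×3 + 12×3 + 12×2 = 93
C: 11×4 + 12×2 + 12×3 = 104
D: 11×1 + 12×4 + 12×1 = 71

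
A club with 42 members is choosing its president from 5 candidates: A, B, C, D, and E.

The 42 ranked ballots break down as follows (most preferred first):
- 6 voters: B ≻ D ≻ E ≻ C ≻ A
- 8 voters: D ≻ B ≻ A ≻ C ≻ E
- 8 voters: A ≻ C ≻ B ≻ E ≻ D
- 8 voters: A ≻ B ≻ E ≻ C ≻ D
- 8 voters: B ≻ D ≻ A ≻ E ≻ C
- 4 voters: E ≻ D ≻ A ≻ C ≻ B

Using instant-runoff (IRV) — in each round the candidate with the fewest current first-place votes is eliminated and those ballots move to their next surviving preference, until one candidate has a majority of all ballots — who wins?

B

Round 1: A 16, B 14, C 0, D 8, E 4. C eliminated.
Round 2: A 16, B 14, D 8, E 4. E eliminated.
Round 3: A 16, B 14, D 12. D eliminated.
Round 4: A 20, B 22. B has a majority (≥22).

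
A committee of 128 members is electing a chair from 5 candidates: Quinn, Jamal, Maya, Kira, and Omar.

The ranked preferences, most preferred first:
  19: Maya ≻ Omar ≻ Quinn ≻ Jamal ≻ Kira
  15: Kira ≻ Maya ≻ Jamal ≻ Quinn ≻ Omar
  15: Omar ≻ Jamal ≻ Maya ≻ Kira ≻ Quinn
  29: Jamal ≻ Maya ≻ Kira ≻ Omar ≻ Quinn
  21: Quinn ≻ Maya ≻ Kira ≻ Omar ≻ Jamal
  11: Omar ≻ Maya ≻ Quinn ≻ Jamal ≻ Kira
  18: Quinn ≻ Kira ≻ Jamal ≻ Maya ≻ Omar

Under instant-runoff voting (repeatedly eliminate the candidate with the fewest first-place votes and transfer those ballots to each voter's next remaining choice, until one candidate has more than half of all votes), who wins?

Maya

Round 1: Quinn 39, Jamal 29, Maya 19, Kira 15, Omar 26. Kira eliminated.
Round 2: Quinn 39, Jamal 29, Maya 34, Omar 26. Omar eliminated.
Round 3: Quinn 39, Jamal 44, Maya 45. Quinn eliminated.
Round 4: Jamal 62, Maya 66. Maya has a majority (≥65).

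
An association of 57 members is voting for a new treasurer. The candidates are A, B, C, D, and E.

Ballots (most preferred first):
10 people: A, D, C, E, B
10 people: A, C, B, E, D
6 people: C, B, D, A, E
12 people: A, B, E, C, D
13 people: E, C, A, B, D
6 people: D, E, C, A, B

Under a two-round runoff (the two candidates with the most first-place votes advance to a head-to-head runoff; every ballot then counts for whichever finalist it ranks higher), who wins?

A

Round 1 first-place votes: A 32, B 0, C 6, D 6, E 13. A and E advance.
Runoff: A is ranked above E on 38 ballots, E above A on 19.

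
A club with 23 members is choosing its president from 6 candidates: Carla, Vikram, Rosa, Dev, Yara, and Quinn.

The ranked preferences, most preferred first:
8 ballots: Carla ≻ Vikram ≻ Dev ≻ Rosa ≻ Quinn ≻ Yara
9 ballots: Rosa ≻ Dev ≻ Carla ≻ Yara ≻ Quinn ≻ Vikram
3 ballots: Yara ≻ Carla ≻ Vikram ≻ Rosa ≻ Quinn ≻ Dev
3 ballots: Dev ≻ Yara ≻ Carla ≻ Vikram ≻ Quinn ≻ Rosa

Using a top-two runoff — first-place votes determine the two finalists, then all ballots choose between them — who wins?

Round 1 first-place votes: Carla 8, Vikram 0, Rosa 9, Dev 3, Yara 3, Quinn 0. Rosa and Carla advance.
Runoff: Rosa is ranked above Carla on 9 ballots, Carla above Rosa on 14.

Carla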